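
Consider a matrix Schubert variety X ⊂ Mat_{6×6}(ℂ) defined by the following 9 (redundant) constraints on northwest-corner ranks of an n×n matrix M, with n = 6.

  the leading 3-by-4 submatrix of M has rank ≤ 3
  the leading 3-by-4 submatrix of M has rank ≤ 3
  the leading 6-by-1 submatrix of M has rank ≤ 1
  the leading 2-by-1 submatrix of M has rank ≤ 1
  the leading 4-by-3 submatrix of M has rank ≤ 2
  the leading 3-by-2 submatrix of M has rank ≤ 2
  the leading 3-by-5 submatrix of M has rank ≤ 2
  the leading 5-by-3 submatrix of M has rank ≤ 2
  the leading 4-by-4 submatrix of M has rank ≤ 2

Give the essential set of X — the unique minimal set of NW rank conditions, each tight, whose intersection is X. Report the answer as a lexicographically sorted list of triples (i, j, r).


Recovering R(i,j) via the rank-extension bound from the 9 conditions:

  R[1]: 1 | 1 | 1 | 1 | 1 | 1
  R[2]: 1 | 2 | 2 | 2 | 2 | 2
  R[3]: 1 | 2 | 2 | 2 | 2 | 3
  R[4]: 1 | 2 | 2 | 2 | 3 | 4
  R[5]: 1 | 2 | 2 | 3 | 4 | 5
  R[6]: 1 | 2 | 3 | 4 | 5 | 6

reading off 1-entries of Δ²R: w = (1, 2, 6, 5, 4, 3).

ℓ(w)=6; the 3 essential cells (i,j,r):

[(3, 5, 2), (4, 4, 2), (5, 3, 2)]


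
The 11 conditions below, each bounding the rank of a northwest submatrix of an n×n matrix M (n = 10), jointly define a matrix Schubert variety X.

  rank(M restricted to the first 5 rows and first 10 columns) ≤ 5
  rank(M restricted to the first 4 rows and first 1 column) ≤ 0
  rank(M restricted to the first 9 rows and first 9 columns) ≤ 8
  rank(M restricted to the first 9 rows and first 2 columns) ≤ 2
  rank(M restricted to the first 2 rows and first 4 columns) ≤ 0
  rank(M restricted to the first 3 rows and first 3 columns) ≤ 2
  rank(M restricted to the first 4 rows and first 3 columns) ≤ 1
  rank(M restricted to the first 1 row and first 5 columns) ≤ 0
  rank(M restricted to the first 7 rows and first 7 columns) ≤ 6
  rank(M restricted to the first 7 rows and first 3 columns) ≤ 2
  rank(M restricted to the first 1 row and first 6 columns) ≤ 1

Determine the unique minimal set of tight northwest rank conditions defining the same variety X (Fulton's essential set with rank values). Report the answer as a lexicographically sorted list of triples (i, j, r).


Rank table r_w(10×10) implied by the 11 constraints:

  R[1]: 0 0 0 0 0 1 1 1 1 1
  R[2]: 0 0 0 0 1 2 2 2 2 2
  R[3]: 0 1 1 1 2 3 3 3 3 3
  R[4]: 0 1 1 2 3 4 4 4 4 4
  R[5]: 1 2 2 3 4 5 5 5 5 5
  R[6]: 1 2 2 3 4 5 6 6 6 6
  R[7]: 1 2 2 3 4 5 6 7 7 7
  R[8]: 1 2 3 4 5 6 7 8 8 8
  R[9]: 1 2 3 4 5 6 7 8 8 9
  R[10]: 1 2 3 4 5 6 7 8 9 10

so w = (6, 5, 2, 4, 1, 7, 8, 3, 10, 9).

Fulton essential set (6 of the 15 Rothe cells):

[(1, 5, 0), (2, 4, 0), (4, 1, 0), (4, 3, 1), (7, 3, 2), (9, 9, 8)]


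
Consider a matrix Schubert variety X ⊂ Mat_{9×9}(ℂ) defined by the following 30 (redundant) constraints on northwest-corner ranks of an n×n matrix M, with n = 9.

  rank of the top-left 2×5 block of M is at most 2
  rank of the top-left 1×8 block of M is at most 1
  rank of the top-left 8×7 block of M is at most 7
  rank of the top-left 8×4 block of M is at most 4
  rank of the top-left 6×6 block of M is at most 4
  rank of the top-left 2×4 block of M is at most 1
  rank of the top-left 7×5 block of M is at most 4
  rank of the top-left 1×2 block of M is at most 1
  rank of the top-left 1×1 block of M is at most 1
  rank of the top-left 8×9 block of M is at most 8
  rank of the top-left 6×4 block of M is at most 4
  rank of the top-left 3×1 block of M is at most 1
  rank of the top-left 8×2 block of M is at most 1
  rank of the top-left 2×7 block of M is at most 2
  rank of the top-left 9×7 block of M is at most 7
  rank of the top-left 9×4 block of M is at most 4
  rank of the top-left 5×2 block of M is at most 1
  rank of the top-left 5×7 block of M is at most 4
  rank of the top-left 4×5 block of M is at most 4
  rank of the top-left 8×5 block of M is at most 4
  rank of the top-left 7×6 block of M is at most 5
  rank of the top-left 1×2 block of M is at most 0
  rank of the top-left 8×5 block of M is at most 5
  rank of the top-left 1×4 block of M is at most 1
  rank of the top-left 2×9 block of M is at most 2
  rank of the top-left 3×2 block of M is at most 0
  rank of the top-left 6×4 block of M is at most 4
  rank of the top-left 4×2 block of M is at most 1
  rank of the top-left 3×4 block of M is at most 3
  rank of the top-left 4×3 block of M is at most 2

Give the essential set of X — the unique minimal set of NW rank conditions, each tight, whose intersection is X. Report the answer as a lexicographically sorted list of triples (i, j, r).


Reconstructing r_w from the 30 given conditions:

  R[1]: 0, 0, 1, 1, 1, 1, 1, 1, 1
  R[2]: 0, 0, 1, 1, 2, 2, 2, 2, 2
  R[3]: 0, 0, 1, 2, 3, 3, 3, 3, 3
  R[4]: 1, 1, 2, 3, 4, 4, 4, 4, 4
  R[5]: 1, 1, 2, 3, 4, 4, 4, 5, 5
  R[6]: 1, 1, 2, 3, 4, 4, 5, 6, 6
  R[7]: 1, 1, 2, 3, 4, 5, 6, 7, 7
  R[8]: 1, 1, 2, 3, 4, 5, 6, 7, 8
  R[9]: 1, 2, 3, 4, 5, 6, 7, 8, 9

giving w = (3, 5, 4, 1, 8, 7, 6, 9, 2) via Δ²R.

ℓ(w)=14; the 5 essential cells (i,j,r):

[(2, 4, 1), (3, 2, 0), (5, 7, 4), (6, 6, 4), (8, 2, 1)]


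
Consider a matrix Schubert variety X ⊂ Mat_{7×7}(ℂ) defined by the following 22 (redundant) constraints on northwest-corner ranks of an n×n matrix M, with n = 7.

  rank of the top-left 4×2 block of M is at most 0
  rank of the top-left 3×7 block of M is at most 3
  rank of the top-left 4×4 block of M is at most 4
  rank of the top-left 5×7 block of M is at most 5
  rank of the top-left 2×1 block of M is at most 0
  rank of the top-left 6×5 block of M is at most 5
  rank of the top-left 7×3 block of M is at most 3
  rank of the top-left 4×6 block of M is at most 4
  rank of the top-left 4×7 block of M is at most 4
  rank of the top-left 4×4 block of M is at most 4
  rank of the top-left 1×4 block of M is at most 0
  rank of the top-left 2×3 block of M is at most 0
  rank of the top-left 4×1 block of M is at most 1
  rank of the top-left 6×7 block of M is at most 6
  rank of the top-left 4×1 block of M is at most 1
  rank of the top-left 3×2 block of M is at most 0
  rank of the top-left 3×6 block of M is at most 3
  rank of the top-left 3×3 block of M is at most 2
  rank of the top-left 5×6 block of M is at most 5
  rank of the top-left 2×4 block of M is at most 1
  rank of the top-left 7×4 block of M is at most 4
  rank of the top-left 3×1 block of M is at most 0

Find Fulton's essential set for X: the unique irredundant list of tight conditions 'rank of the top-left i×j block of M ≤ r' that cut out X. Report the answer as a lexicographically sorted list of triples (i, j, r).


Reconstructing r_w from the 22 given conditions:

  row 1: 0 | 0 | 0 | 0 | 1 | 1 | 1
  row 2: 0 | 0 | 0 | 1 | 2 | 2 | 2
  row 3: 0 | 0 | 1 | 2 | 3 | 3 | 3
  row 4: 0 | 0 | 1 | 2 | 3 | 4 | 4
  row 5: 1 | 1 | 2 | 3 | 4 | 5 | 5
  row 6: 1 | 2 | 3 | 4 | 5 | 6 | 6
  row 7: 1 | 2 | 3 | 4 | 5 | 6 | 7

second differences of R give the permutation w = (5, 4, 3, 6, 1, 2, 7).

ℓ(w)=11; the 3 essential cells (i,j,r):

[(1, 4, 0), (2, 3, 0), (4, 2, 0)]


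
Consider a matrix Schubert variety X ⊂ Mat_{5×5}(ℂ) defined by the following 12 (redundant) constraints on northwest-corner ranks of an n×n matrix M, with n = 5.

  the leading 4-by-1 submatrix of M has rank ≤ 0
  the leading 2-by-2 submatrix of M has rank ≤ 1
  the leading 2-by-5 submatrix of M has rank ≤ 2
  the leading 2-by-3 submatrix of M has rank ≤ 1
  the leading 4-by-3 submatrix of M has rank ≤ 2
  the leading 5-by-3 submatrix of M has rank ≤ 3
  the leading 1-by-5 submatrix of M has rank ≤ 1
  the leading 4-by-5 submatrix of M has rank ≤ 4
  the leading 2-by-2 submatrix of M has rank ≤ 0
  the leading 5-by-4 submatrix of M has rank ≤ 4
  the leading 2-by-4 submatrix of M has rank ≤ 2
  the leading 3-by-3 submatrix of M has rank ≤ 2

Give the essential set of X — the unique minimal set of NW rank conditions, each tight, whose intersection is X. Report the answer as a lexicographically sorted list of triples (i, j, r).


Propagating the 12 rank bounds to every northwest block:

  0 0 1 1 1
  0 0 1 2 2
  0 1 2 3 3
  0 1 2 3 4
  1 2 3 4 5

giving w = (3, 4, 2, 5, 1) via Δ²R.

Rothe diagram D(w) (6 cells), 2 SE-corners (essential conditions):

[(2, 2, 0), (4, 1, 0)]


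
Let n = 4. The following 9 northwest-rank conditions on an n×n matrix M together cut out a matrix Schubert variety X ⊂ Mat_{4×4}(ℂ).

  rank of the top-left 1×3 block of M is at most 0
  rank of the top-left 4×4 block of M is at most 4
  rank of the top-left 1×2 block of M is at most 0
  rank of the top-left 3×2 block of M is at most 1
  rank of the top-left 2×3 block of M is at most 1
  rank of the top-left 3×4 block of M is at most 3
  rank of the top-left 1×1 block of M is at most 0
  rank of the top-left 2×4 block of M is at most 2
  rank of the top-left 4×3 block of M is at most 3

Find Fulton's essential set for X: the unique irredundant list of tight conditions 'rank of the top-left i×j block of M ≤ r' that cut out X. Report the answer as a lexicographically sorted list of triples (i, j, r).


Rank table r_w(4×4) implied by the 9 constraints:

  0  0  0  1
  1  1  1  2
  1  1  2  3
  1  2  3  4

giving w = (4, 1, 3, 2) via Δ²R.

|D(w)|=4, |Ess(w)|=2:

[(1, 3, 0), (3, 2, 1)]


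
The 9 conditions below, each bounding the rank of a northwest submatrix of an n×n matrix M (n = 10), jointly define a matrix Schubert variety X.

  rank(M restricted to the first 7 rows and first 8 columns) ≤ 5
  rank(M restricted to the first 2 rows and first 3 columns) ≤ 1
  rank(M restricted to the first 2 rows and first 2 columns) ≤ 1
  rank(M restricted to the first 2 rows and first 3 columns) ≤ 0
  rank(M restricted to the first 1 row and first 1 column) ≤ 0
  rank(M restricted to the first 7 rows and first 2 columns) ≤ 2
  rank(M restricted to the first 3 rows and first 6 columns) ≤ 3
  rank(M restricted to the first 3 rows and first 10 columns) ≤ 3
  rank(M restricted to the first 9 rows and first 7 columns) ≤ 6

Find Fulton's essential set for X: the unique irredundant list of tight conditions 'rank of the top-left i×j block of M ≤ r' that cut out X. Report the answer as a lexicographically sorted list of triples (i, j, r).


Propagating the 9 rank bounds to every northwest block:

  0, 0, 0, 1, 1, 1, 1, 1, 1, 1
  0, 0, 0, 1, 2, 2, 2, 2, 2, 2
  1, 1, 1, 2, 3, 3, 3, 3, 3, 3
  1, 2, 2, 3, 4, 4, 4, 4, 4, 4
  1, 2, 3, 4, 5, 5, 5, 5, 5, 5
  1, 2, 3, 4, 5, 5, 5, 5, 6, 6
  1, 2, 3, 4, 5, 5, 5, 5, 6, 7
  1, 2, 3, 4, 5, 6, 6, 6, 7, 8
  1, 2, 3, 4, 5, 6, 6, 7, 8, 9
  1, 2, 3, 4, 5, 6, 7, 8, 9, 10

second differences of R give the permutation w = (4, 5, 1, 2, 3, 9, 10, 6, 8, 7).

D(w) has 13 cells with 3 SE-corners; essential set:

[(2, 3, 0), (7, 8, 5), (9, 7, 6)]


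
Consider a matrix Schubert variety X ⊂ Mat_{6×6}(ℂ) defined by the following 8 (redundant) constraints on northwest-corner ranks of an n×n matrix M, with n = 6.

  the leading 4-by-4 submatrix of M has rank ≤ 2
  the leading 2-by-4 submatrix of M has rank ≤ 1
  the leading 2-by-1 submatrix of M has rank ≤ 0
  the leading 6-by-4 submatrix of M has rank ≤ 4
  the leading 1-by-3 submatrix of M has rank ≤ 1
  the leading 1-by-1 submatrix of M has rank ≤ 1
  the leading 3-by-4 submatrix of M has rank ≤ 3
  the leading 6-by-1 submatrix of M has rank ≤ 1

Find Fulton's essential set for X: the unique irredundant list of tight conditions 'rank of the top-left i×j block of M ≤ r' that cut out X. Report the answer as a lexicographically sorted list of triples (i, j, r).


Reconstructing r_w from the 8 given conditions:

  0 | 1 | 1 | 1 | 1 | 1
  0 | 1 | 1 | 1 | 2 | 2
  1 | 2 | 2 | 2 | 3 | 3
  1 | 2 | 2 | 2 | 3 | 4
  1 | 2 | 3 | 3 | 4 | 5
  1 | 2 | 3 | 4 | 5 | 6

giving w = (2, 5, 1, 6, 3, 4) via Δ²R.

3 SE-corners of the 6-cell Rothe diagram give Ess(w):

[(2, 1, 0), (2, 4, 1), (4, 4, 2)]


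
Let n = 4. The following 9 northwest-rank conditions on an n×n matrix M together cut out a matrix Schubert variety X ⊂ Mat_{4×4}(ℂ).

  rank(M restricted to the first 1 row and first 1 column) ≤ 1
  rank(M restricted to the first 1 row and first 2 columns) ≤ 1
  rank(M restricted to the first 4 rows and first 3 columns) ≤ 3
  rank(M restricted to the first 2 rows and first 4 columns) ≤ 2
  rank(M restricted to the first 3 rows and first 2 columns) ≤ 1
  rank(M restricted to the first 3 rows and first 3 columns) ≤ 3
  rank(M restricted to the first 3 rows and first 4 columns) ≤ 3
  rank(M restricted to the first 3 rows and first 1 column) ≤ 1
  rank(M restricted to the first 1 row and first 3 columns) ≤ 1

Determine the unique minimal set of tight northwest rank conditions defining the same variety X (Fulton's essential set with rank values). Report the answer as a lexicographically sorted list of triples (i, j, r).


The tightest implied rank at each (i,j), from the 9 conditions:

  row 1: 1 | 1 | 1 | 1
  row 2: 1 | 1 | 2 | 2
  row 3: 1 | 1 | 2 | 3
  row 4: 1 | 2 | 3 | 4

giving w = (1, 3, 4, 2) via Δ²R.

Fulton essential set (1 of the 2 Rothe cells):

[(3, 2, 1)]


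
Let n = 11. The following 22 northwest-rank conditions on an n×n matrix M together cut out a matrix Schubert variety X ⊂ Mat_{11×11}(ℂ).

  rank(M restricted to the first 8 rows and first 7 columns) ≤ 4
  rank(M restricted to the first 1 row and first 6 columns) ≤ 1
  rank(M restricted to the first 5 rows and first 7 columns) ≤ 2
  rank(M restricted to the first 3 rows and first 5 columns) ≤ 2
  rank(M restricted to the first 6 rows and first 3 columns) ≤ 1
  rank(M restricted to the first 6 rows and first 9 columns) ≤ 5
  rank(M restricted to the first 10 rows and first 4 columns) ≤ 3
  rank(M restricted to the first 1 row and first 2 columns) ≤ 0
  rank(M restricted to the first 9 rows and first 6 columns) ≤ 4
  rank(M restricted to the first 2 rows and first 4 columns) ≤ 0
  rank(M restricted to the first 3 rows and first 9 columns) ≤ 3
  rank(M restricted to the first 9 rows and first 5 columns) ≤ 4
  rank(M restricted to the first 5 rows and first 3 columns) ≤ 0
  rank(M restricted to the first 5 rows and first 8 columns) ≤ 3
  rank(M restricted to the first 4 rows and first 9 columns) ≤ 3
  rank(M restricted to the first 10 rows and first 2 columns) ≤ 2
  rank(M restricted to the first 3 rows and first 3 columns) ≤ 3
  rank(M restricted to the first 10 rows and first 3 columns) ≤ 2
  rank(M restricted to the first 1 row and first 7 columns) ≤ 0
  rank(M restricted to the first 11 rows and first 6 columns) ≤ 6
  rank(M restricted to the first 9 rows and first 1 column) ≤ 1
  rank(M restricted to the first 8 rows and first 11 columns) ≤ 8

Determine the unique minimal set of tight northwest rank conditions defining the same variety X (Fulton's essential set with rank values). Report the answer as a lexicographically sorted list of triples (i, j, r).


Rank table r_w(11×11) implied by the 22 constraints:

  0, 0, 0, 0, 0, 0, 0, 1, 1, 1, 1
  0, 0, 0, 0, 1, 1, 1, 2, 2, 2, 2
  0, 0, 0, 1, 2, 2, 2, 3, 3, 3, 3
  0, 0, 0, 1, 2, 2, 2, 3, 3, 4, 4
  0, 0, 0, 1, 2, 2, 2, 3, 4, 5, 5
  1, 1, 1, 2, 3, 3, 3, 4, 5, 6, 6
  1, 2, 2, 3, 4, 4, 4, 5, 6, 7, 7
  1, 2, 2, 3, 4, 4, 4, 5, 6, 7, 8
  1, 2, 2, 3, 4, 4, 5, 6, 7, 8, 9
  1, 2, 2, 3, 4, 5, 6, 7, 8, 9, 10
  1, 2, 3, 4, 5, 6, 7, 8, 9, 10, 11

so w = (8, 5, 4, 10, 9, 1, 2, 11, 7, 6, 3).

8 SE-corners of the 31-cell Rothe diagram give Ess(w):

[(1, 7, 0), (2, 4, 0), (4, 9, 3), (5, 3, 0), (5, 7, 2), (8, 7, 4), (9, 6, 4), (10, 3, 2)]


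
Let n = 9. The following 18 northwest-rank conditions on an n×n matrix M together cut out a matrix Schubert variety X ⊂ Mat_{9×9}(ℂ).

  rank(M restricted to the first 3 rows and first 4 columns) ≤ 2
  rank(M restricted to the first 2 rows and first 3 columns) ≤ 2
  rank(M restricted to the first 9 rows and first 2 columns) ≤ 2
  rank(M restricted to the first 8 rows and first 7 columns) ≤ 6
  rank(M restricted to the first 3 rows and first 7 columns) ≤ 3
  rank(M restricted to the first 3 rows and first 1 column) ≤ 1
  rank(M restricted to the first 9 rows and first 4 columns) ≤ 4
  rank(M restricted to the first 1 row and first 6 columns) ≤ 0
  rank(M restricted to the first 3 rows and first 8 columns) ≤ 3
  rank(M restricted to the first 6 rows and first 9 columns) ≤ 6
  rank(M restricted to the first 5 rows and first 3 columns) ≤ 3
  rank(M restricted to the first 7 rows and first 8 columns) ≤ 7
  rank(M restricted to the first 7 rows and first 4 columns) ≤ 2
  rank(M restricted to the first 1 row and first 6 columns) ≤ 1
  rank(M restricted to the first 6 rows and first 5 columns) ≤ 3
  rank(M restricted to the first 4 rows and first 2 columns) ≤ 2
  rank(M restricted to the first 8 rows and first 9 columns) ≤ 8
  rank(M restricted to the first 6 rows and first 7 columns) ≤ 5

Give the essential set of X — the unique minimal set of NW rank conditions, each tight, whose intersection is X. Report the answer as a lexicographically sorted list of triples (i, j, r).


Propagating the 18 rank bounds to every northwest block:

  R[1]: 0 0 0 0 0 0 1 1 1
  R[2]: 1 1 1 1 1 1 2 2 2
  R[3]: 1 2 2 2 2 2 3 3 3
  R[4]: 1 2 2 2 3 3 4 4 4
  R[5]: 1 2 2 2 3 4 5 5 5
  R[6]: 1 2 2 2 3 4 5 6 6
  R[7]: 1 2 2 2 3 4 5 6 7
  R[8]: 1 2 3 3 4 5 6 7 8
  R[9]: 1 2 3 4 5 6 7 8 9

hence w(1..9) = (7, 1, 2, 5, 6, 8, 9, 3, 4).

2 SE-corners of the 14-cell Rothe diagram give Ess(w):

[(1, 6, 0), (7, 4, 2)]


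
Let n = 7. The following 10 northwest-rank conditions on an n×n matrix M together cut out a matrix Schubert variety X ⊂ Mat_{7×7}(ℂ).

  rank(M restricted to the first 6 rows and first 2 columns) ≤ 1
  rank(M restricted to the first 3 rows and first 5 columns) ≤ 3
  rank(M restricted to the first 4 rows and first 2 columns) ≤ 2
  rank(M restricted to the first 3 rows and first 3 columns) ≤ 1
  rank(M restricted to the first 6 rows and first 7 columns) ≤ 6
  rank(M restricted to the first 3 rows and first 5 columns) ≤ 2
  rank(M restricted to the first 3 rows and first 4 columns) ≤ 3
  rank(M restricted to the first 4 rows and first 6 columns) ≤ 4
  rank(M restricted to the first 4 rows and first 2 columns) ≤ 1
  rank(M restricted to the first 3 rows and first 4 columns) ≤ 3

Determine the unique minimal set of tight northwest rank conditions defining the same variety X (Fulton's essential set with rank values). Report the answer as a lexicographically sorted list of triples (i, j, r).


Propagating the 10 rank bounds to every northwest block:

  row 1: 1, 1, 1, 1, 1, 1, 1
  row 2: 1, 1, 1, 2, 2, 2, 2
  row 3: 1, 1, 1, 2, 2, 3, 3
  row 4: 1, 1, 2, 3, 3, 4, 4
  row 5: 1, 1, 2, 3, 4, 5, 5
  row 6: 1, 1, 2, 3, 4, 5, 6
  row 7: 1, 2, 3, 4, 5, 6, 7

giving w = (1, 4, 6, 3, 5, 7, 2) via Δ²R.

ℓ(w)=8; the 3 essential cells (i,j,r):

[(3, 3, 1), (3, 5, 2), (6, 2, 1)]


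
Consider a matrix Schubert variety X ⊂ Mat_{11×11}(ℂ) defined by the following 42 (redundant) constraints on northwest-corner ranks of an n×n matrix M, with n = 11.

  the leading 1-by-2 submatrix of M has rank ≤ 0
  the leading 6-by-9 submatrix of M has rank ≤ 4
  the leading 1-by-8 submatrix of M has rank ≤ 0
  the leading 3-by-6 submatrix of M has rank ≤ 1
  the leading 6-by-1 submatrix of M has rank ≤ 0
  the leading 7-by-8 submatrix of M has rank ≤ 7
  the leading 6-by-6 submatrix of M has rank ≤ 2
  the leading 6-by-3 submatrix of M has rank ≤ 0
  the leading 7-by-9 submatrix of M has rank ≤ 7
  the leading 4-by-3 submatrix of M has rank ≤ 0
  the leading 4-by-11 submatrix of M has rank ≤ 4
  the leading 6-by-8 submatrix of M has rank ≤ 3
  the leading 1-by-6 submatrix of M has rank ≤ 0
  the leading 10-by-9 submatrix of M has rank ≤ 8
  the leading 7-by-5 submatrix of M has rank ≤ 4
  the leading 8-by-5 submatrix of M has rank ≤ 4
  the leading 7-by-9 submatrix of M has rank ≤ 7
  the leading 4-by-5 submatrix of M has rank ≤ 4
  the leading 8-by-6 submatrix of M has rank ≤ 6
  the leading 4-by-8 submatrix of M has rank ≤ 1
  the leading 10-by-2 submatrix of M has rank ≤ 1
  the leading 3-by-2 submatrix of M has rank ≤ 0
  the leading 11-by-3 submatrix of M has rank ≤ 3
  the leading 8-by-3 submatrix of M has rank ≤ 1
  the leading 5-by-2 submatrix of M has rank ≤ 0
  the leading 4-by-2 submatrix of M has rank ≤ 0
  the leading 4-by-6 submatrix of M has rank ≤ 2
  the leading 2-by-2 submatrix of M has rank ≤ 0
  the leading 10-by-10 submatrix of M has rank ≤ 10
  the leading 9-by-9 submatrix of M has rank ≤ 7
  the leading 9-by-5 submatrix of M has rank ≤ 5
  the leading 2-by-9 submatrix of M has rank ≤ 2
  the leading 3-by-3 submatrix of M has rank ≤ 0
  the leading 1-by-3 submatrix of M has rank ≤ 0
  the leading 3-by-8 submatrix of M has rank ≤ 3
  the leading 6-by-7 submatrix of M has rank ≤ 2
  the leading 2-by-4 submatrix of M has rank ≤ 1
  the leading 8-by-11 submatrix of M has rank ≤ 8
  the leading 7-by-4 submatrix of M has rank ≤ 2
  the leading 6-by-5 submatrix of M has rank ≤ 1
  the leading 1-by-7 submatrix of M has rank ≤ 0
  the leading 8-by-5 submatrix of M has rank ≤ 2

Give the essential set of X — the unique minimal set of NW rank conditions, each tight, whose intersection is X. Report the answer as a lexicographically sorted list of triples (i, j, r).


Reconstructing r_w from the 42 given conditions:

  0  0  0  0  0  0  0  0  1  1  1
  0  0  0  1  1  1  1  1  2  2  2
  0  0  0  1  1  1  1  1  2  3  3
  0  0  0  1  1  1  1  1  2  3  4
  0  0  0  1  1  2  2  2  3  4  5
  0  0  0  1  1  2  2  3  4  5  6
  1  1  1  2  2  3  3  4  5  6  7
  1  1  1  2  2  3  4  5  6  7  8
  1  1  2  3  3  4  5  6  7  8  9
  1  1  2  3  4  5  6  7  8  9  10
  1  2  3  4  5  6  7  8  9  10  11

hence w(1..11) = (9, 4, 10, 11, 6, 8, 1, 7, 3, 5, 2).

D(w) has 39 cells with 8 SE-corners; essential set:

[(1, 8, 0), (4, 8, 1), (6, 3, 0), (6, 5, 1), (6, 7, 2), (8, 3, 1), (8, 5, 2), (10, 2, 1)]


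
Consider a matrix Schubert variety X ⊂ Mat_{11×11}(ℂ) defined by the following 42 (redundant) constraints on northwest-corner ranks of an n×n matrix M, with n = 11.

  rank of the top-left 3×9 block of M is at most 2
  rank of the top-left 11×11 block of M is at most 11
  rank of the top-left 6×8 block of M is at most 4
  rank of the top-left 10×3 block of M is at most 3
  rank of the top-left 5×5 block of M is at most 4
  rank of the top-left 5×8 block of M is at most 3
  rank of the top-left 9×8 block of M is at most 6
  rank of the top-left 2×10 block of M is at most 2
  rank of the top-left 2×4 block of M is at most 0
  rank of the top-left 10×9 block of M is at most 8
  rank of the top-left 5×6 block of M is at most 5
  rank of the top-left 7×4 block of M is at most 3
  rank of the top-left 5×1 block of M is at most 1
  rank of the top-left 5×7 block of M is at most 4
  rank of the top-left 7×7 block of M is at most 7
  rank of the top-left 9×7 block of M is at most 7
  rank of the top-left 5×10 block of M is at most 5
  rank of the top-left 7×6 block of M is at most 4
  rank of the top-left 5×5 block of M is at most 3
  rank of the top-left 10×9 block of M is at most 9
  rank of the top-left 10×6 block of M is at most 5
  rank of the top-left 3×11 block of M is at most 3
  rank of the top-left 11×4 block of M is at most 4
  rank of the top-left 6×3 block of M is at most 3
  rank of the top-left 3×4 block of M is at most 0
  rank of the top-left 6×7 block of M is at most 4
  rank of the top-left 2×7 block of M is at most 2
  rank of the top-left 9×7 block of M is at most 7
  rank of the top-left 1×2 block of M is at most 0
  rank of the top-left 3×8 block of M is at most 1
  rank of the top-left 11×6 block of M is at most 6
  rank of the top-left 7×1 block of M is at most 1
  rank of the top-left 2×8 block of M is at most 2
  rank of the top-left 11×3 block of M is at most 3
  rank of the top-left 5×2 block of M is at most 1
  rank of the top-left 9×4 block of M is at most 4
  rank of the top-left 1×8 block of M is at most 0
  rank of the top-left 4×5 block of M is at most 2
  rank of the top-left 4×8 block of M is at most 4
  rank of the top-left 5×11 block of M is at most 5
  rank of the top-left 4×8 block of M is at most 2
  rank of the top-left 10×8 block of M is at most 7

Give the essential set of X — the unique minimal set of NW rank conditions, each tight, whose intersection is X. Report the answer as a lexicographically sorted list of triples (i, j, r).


Recovering R(i,j) via the rank-extension bound from the 42 conditions:

  0 0 0 0 0 0 0 0 1 1 1
  0 0 0 0 1 1 1 1 2 2 2
  0 0 0 0 1 1 1 1 2 3 3
  1 1 1 1 2 2 2 2 3 4 4
  1 1 2 2 3 3 3 3 4 5 5
  1 2 3 3 4 4 4 4 5 6 6
  1 2 3 3 4 4 5 5 6 7 7
  1 2 3 4 5 5 6 6 7 8 8
  1 2 3 4 5 5 6 6 7 8 9
  1 2 3 4 5 5 6 7 8 9 10
  1 2 3 4 5 6 7 8 9 10 11

reading off 1-entries of Δ²R: w = (9, 5, 10, 1, 3, 2, 7, 4, 11, 8, 6).

D(w) has 25 cells with 8 SE-corners; essential set:

[(1, 8, 0), (3, 4, 0), (3, 8, 1), (5, 2, 1), (7, 4, 3), (7, 6, 4), (9, 8, 6), (10, 6, 5)]


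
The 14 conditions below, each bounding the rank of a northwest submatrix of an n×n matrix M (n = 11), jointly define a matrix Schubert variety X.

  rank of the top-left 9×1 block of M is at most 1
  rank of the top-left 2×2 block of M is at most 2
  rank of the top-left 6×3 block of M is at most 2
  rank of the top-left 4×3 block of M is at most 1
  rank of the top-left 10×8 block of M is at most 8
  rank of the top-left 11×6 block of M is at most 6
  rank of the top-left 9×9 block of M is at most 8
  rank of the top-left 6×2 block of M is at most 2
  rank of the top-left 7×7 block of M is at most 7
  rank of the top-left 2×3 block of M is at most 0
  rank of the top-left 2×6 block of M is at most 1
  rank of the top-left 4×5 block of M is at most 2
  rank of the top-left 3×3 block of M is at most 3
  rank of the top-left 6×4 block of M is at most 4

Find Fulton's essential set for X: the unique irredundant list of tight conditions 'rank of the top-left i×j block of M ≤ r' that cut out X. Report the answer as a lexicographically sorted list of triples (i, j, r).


Reconstructing r_w from the 14 given conditions:

  i=1: 0 0 0 1 1 1 1 1 1 1 1
  i=2: 0 0 0 1 1 1 2 2 2 2 2
  i=3: 1 1 1 2 2 2 3 3 3 3 3
  i=4: 1 1 1 2 2 3 4 4 4 4 4
  i=5: 1 2 2 3 3 4 5 5 5 5 5
  i=6: 1 2 2 3 4 5 6 6 6 6 6
  i=7: 1 2 3 4 5 6 7 7 7 7 7
  i=8: 1 2 3 4 5 6 7 8 8 8 8
  i=9: 1 2 3 4 5 6 7 8 8 9 9
  i=10: 1 2 3 4 5 6 7 8 9 10 10
  i=11: 1 2 3 4 5 6 7 8 9 10 11

reading off 1-entries of Δ²R: w = (4, 7, 1, 6, 2, 5, 3, 8, 10, 9, 11).

ℓ(w)=13; the 6 essential cells (i,j,r):

[(2, 3, 0), (2, 6, 1), (4, 3, 1), (4, 5, 2), (6, 3, 2), (9, 9, 8)]


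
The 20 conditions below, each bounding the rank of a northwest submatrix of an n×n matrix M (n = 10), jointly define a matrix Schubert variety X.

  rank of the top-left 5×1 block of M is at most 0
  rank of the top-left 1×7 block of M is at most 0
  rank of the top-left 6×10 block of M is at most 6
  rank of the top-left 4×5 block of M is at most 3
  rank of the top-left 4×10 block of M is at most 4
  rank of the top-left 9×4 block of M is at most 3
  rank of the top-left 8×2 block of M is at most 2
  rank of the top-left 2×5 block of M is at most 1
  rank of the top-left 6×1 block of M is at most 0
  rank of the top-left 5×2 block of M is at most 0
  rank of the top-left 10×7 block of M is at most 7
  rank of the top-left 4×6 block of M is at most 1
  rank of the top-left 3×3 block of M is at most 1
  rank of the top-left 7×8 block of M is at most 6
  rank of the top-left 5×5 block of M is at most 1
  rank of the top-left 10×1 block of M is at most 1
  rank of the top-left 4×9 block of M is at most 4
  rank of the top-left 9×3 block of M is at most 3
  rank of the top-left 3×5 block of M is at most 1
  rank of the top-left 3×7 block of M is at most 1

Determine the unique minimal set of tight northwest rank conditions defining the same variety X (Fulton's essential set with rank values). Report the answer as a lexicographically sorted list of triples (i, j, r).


Reconstructing r_w from the 20 given conditions:

  R[1]: 0 | 0 | 0 | 0 | 0 | 0 | 0 | 1 | 1 | 1
  R[2]: 0 | 0 | 1 | 1 | 1 | 1 | 1 | 2 | 2 | 2
  R[3]: 0 | 0 | 1 | 1 | 1 | 1 | 1 | 2 | 3 | 3
  R[4]: 0 | 0 | 1 | 1 | 1 | 1 | 2 | 3 | 4 | 4
  R[5]: 0 | 0 | 1 | 1 | 1 | 2 | 3 | 4 | 5 | 5
  R[6]: 0 | 1 | 2 | 2 | 2 | 3 | 4 | 5 | 6 | 6
  R[7]: 1 | 2 | 3 | 3 | 3 | 4 | 5 | 6 | 7 | 7
  R[8]: 1 | 2 | 3 | 3 | 4 | 5 | 6 | 7 | 8 | 8
  R[9]: 1 | 2 | 3 | 3 | 4 | 5 | 6 | 7 | 8 | 9
  R[10]: 1 | 2 | 3 | 4 | 5 | 6 | 7 | 8 | 9 | 10

reading off 1-entries of Δ²R: w = (8, 3, 9, 7, 6, 2, 1, 5, 10, 4).

Rothe diagram D(w) (27 cells), 7 SE-corners (essential conditions):

[(1, 7, 0), (3, 7, 1), (4, 6, 1), (5, 2, 0), (5, 5, 1), (6, 1, 0), (9, 4, 3)]


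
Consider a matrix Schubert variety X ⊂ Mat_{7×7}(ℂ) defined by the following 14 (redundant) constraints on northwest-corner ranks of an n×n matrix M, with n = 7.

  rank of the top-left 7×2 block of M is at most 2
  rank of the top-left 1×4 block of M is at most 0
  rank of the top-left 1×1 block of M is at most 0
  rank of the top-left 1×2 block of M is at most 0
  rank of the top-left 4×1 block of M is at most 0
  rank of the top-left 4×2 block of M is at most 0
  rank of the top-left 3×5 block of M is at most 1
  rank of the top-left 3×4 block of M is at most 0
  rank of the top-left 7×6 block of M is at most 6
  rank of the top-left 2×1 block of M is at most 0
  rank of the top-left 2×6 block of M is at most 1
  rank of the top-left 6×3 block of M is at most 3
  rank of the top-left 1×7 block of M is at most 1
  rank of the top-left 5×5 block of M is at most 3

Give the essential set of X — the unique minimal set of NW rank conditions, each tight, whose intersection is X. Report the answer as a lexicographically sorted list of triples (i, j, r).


Propagating the 14 rank bounds to every northwest block:

  0 | 0 | 0 | 0 | 1 | 1 | 1
  0 | 0 | 0 | 0 | 1 | 1 | 2
  0 | 0 | 0 | 0 | 1 | 2 | 3
  0 | 0 | 1 | 1 | 2 | 3 | 4
  1 | 1 | 2 | 2 | 3 | 4 | 5
  1 | 2 | 3 | 3 | 4 | 5 | 6
  1 | 2 | 3 | 4 | 5 | 6 | 7

second differences of R give the permutation w = (5, 7, 6, 3, 1, 2, 4).

Rothe diagram D(w) (15 cells), 3 SE-corners (essential conditions):

[(2, 6, 1), (3, 4, 0), (4, 2, 0)]


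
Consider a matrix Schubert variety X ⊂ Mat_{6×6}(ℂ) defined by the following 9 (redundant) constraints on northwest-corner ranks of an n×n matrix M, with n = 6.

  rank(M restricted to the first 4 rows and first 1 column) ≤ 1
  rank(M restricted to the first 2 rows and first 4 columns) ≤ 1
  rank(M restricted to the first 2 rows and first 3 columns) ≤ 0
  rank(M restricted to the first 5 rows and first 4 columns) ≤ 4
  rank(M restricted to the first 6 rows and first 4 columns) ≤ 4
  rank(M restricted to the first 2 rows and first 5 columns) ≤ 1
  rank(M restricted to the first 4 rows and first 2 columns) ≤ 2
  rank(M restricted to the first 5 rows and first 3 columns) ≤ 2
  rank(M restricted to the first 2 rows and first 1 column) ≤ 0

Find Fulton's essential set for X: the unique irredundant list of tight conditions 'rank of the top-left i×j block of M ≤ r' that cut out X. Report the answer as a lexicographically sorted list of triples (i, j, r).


Reconstructing r_w from the 9 given conditions:

  i=1: 0 0 0 1 1 1
  i=2: 0 0 0 1 1 2
  i=3: 1 1 1 2 2 3
  i=4: 1 2 2 3 3 4
  i=5: 1 2 2 3 4 5
  i=6: 1 2 3 4 5 6

reading off 1-entries of Δ²R: w = (4, 6, 1, 2, 5, 3).

ℓ(w)=8; the 3 essential cells (i,j,r):

[(2, 3, 0), (2, 5, 1), (5, 3, 2)]


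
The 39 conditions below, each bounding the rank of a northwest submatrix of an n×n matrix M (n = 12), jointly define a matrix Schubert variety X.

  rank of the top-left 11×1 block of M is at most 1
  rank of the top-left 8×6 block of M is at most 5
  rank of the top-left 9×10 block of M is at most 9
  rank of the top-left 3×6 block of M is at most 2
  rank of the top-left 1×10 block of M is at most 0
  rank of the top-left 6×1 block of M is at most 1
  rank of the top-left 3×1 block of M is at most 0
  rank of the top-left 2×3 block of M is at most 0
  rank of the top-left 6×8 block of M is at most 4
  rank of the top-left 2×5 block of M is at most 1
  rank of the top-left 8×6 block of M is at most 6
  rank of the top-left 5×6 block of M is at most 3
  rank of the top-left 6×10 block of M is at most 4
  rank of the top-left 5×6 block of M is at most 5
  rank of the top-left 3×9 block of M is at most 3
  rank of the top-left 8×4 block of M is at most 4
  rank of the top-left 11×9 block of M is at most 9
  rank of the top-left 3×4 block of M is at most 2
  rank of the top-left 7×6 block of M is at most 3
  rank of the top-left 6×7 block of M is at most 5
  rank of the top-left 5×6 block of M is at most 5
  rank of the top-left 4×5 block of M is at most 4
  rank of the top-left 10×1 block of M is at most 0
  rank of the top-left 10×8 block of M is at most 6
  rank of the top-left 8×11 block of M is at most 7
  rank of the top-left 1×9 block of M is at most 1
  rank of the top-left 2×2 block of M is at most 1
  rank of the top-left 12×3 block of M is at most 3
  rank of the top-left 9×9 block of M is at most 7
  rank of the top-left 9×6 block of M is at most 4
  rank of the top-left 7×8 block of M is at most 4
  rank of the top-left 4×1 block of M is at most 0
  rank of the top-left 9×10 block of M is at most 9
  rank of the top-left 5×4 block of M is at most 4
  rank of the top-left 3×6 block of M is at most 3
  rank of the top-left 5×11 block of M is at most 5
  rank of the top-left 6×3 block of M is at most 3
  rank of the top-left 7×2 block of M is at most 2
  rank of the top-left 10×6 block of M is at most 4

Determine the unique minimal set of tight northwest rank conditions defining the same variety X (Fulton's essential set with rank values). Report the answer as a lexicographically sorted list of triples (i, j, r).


Rank table r_w(12×12) implied by the 39 constraints:

  row 1: 0  0  0  0  0  0  0  0  0  0  1  1
  row 2: 0  0  0  1  1  1  1  1  1  1  2  2
  row 3: 0  1  1  2  2  2  2  2  2  2  3  3
  row 4: 0  1  2  3  3  3  3  3  3  3  4  4
  row 5: 0  1  2  3  3  3  4  4  4  4  5  5
  row 6: 0  1  2  3  3  3  4  4  4  4  5  6
  row 7: 0  1  2  3  3  3  4  4  5  5  6  7
  row 8: 0  1  2  3  4  4  5  5  6  6  7  8
  row 9: 0  1  2  3  4  4  5  6  7  7  8  9
  row 10: 0  1  2  3  4  4  5  6  7  8  9  10
  row 11: 1  2  3  4  5  5  6  7  8  9  10  11
  row 12: 1  2  3  4  5  6  7  8  9  10  11  12

so w = (11, 4, 2, 3, 7, 12, 9, 5, 8, 10, 1, 6).

Rothe diagram D(w) (33 cells), 7 SE-corners (essential conditions):

[(1, 10, 0), (2, 3, 0), (6, 10, 4), (7, 6, 3), (7, 8, 4), (10, 1, 0), (10, 6, 4)]


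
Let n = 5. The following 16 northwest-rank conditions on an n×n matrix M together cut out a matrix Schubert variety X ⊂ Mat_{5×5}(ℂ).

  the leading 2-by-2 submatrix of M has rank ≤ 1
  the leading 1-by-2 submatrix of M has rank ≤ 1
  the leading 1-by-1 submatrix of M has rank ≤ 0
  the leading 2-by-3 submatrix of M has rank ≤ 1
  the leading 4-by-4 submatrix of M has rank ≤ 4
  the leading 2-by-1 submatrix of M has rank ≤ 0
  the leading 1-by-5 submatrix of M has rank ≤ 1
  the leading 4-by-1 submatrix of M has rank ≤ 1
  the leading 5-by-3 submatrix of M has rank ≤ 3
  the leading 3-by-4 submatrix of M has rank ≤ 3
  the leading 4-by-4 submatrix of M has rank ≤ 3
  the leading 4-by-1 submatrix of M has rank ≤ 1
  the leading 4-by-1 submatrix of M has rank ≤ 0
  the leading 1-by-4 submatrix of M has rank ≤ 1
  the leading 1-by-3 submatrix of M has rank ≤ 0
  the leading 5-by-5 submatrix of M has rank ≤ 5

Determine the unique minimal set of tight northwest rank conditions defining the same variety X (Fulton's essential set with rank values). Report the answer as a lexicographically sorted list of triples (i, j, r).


Computing R[i][j] = min implied NW-rank bound (n=5, 16 conditions):

  0 0 0 1 1
  0 1 1 2 2
  0 1 2 3 3
  0 1 2 3 4
  1 2 3 4 5

so w = (4, 2, 3, 5, 1).

2 SE-corners of the 6-cell Rothe diagram give Ess(w):

[(1, 3, 0), (4, 1, 0)]


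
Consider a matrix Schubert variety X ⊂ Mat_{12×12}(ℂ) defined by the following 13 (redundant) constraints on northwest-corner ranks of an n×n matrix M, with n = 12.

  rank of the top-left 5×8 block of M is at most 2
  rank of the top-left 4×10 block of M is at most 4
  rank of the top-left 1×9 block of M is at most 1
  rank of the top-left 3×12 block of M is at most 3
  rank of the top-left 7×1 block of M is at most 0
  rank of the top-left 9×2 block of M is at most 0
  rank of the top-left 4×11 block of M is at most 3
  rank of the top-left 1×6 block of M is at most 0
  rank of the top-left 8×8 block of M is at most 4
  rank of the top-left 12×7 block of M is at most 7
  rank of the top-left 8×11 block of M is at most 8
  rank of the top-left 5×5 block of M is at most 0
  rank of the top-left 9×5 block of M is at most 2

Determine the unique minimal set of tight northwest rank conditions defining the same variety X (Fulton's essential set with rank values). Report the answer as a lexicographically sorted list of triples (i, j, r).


Recovering R(i,j) via the rank-extension bound from the 13 conditions:

  R[1]: 0 | 0 | 0 | 0 | 0 | 0 | 1 | 1 | 1 | 1 | 1 | 1
  R[2]: 0 | 0 | 0 | 0 | 0 | 1 | 2 | 2 | 2 | 2 | 2 | 2
  R[3]: 0 | 0 | 0 | 0 | 0 | 1 | 2 | 2 | 3 | 3 | 3 | 3
  R[4]: 0 | 0 | 0 | 0 | 0 | 1 | 2 | 2 | 3 | 3 | 3 | 4
  R[5]: 0 | 0 | 0 | 0 | 0 | 1 | 2 | 2 | 3 | 4 | 4 | 5
  R[6]: 0 | 0 | 1 | 1 | 1 | 2 | 3 | 3 | 4 | 5 | 5 | 6
  R[7]: 0 | 0 | 1 | 2 | 2 | 3 | 4 | 4 | 5 | 6 | 6 | 7
  R[8]: 0 | 0 | 1 | 2 | 2 | 3 | 4 | 4 | 5 | 6 | 7 | 8
  R[9]: 0 | 0 | 1 | 2 | 2 | 3 | 4 | 5 | 6 | 7 | 8 | 9
  R[10]: 1 | 1 | 2 | 3 | 3 | 4 | 5 | 6 | 7 | 8 | 9 | 10
  R[11]: 1 | 2 | 3 | 4 | 4 | 5 | 6 | 7 | 8 | 9 | 10 | 11
  R[12]: 1 | 2 | 3 | 4 | 5 | 6 | 7 | 8 | 9 | 10 | 11 | 12

giving w = (7, 6, 9, 12, 10, 3, 4, 11, 8, 1, 2, 5) via Δ²R.

|D(w)|=42, |Ess(w)|=7:

[(1, 6, 0), (4, 11, 3), (5, 5, 0), (5, 8, 2), (8, 8, 4), (9, 2, 0), (9, 5, 2)]


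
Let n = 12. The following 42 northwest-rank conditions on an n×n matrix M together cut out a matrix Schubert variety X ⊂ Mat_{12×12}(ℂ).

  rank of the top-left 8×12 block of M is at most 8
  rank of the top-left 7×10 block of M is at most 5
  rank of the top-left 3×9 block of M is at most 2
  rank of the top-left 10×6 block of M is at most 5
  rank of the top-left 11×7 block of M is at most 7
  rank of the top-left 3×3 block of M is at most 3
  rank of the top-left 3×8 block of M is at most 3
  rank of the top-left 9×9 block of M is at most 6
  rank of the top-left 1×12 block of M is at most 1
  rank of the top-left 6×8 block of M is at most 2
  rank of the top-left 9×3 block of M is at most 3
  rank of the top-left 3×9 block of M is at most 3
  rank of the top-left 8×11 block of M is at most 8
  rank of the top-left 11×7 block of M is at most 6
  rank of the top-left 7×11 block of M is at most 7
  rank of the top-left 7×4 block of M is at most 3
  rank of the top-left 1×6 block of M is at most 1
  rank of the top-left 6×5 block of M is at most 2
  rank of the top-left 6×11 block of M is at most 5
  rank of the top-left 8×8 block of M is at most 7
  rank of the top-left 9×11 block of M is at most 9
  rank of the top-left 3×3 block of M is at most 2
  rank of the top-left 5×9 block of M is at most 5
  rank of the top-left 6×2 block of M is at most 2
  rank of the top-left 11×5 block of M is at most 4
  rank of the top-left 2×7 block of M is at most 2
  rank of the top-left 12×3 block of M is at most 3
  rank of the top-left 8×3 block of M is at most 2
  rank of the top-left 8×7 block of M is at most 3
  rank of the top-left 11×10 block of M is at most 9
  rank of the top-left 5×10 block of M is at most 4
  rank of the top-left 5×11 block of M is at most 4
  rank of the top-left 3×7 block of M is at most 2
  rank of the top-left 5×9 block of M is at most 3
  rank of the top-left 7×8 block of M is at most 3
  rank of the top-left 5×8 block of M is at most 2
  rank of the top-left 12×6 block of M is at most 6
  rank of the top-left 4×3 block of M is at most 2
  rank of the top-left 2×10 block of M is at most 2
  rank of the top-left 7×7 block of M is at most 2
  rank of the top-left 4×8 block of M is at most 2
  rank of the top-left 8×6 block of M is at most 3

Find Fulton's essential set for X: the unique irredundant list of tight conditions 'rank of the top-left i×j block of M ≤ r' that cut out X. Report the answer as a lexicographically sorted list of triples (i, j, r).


Rank table r_w(12×12) implied by the 42 constraints:

  1 | 1 | 1 | 1 | 1 | 1 | 1 | 1 | 1 | 1 | 1 | 1
  1 | 2 | 2 | 2 | 2 | 2 | 2 | 2 | 2 | 2 | 2 | 2
  1 | 2 | 2 | 2 | 2 | 2 | 2 | 2 | 2 | 3 | 3 | 3
  1 | 2 | 2 | 2 | 2 | 2 | 2 | 2 | 3 | 4 | 4 | 4
  1 | 2 | 2 | 2 | 2 | 2 | 2 | 2 | 3 | 4 | 4 | 5
  1 | 2 | 2 | 2 | 2 | 2 | 2 | 2 | 3 | 4 | 5 | 6
  1 | 2 | 2 | 2 | 2 | 2 | 2 | 3 | 4 | 5 | 6 | 7
  1 | 2 | 2 | 3 | 3 | 3 | 3 | 4 | 5 | 6 | 7 | 8
  1 | 2 | 3 | 4 | 4 | 4 | 4 | 5 | 6 | 7 | 8 | 9
  1 | 2 | 3 | 4 | 4 | 5 | 5 | 6 | 7 | 8 | 9 | 10
  1 | 2 | 3 | 4 | 4 | 5 | 6 | 7 | 8 | 9 | 10 | 11
  1 | 2 | 3 | 4 | 5 | 6 | 7 | 8 | 9 | 10 | 11 | 12

so w = (1, 2, 10, 9, 12, 11, 8, 4, 3, 6, 7, 5).

6 SE-corners of the 34-cell Rothe diagram give Ess(w):

[(3, 9, 2), (5, 11, 4), (6, 8, 2), (7, 7, 2), (8, 3, 2), (11, 5, 4)]
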